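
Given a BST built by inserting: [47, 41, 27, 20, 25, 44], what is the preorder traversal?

Tree insertion order: [47, 41, 27, 20, 25, 44]
Tree (level-order array): [47, 41, None, 27, 44, 20, None, None, None, None, 25]
Preorder traversal: [47, 41, 27, 20, 25, 44]


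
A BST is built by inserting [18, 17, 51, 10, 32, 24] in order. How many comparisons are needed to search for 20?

Search path for 20: 18 -> 51 -> 32 -> 24
Found: False
Comparisons: 4


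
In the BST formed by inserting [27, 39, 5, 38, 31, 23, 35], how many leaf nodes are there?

Tree built from: [27, 39, 5, 38, 31, 23, 35]
Tree (level-order array): [27, 5, 39, None, 23, 38, None, None, None, 31, None, None, 35]
Rule: A leaf has 0 children.
Per-node child counts:
  node 27: 2 child(ren)
  node 5: 1 child(ren)
  node 23: 0 child(ren)
  node 39: 1 child(ren)
  node 38: 1 child(ren)
  node 31: 1 child(ren)
  node 35: 0 child(ren)
Matching nodes: [23, 35]
Count of leaf nodes: 2


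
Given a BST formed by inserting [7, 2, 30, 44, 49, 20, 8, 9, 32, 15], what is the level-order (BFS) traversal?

Tree insertion order: [7, 2, 30, 44, 49, 20, 8, 9, 32, 15]
Tree (level-order array): [7, 2, 30, None, None, 20, 44, 8, None, 32, 49, None, 9, None, None, None, None, None, 15]
BFS from the root, enqueuing left then right child of each popped node:
  queue [7] -> pop 7, enqueue [2, 30], visited so far: [7]
  queue [2, 30] -> pop 2, enqueue [none], visited so far: [7, 2]
  queue [30] -> pop 30, enqueue [20, 44], visited so far: [7, 2, 30]
  queue [20, 44] -> pop 20, enqueue [8], visited so far: [7, 2, 30, 20]
  queue [44, 8] -> pop 44, enqueue [32, 49], visited so far: [7, 2, 30, 20, 44]
  queue [8, 32, 49] -> pop 8, enqueue [9], visited so far: [7, 2, 30, 20, 44, 8]
  queue [32, 49, 9] -> pop 32, enqueue [none], visited so far: [7, 2, 30, 20, 44, 8, 32]
  queue [49, 9] -> pop 49, enqueue [none], visited so far: [7, 2, 30, 20, 44, 8, 32, 49]
  queue [9] -> pop 9, enqueue [15], visited so far: [7, 2, 30, 20, 44, 8, 32, 49, 9]
  queue [15] -> pop 15, enqueue [none], visited so far: [7, 2, 30, 20, 44, 8, 32, 49, 9, 15]
Result: [7, 2, 30, 20, 44, 8, 32, 49, 9, 15]


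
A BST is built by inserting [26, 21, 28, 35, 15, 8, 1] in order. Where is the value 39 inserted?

Starting tree (level order): [26, 21, 28, 15, None, None, 35, 8, None, None, None, 1]
Insertion path: 26 -> 28 -> 35
Result: insert 39 as right child of 35
Final tree (level order): [26, 21, 28, 15, None, None, 35, 8, None, None, 39, 1]


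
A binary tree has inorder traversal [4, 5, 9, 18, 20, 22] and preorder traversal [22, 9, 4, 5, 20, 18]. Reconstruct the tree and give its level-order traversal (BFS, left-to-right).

Inorder:  [4, 5, 9, 18, 20, 22]
Preorder: [22, 9, 4, 5, 20, 18]
Algorithm: preorder visits root first, so consume preorder in order;
for each root, split the current inorder slice at that value into
left-subtree inorder and right-subtree inorder, then recurse.
Recursive splits:
  root=22; inorder splits into left=[4, 5, 9, 18, 20], right=[]
  root=9; inorder splits into left=[4, 5], right=[18, 20]
  root=4; inorder splits into left=[], right=[5]
  root=5; inorder splits into left=[], right=[]
  root=20; inorder splits into left=[18], right=[]
  root=18; inorder splits into left=[], right=[]
Reconstructed level-order: [22, 9, 4, 20, 5, 18]


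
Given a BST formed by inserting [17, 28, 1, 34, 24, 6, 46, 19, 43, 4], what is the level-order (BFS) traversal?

Tree insertion order: [17, 28, 1, 34, 24, 6, 46, 19, 43, 4]
Tree (level-order array): [17, 1, 28, None, 6, 24, 34, 4, None, 19, None, None, 46, None, None, None, None, 43]
BFS from the root, enqueuing left then right child of each popped node:
  queue [17] -> pop 17, enqueue [1, 28], visited so far: [17]
  queue [1, 28] -> pop 1, enqueue [6], visited so far: [17, 1]
  queue [28, 6] -> pop 28, enqueue [24, 34], visited so far: [17, 1, 28]
  queue [6, 24, 34] -> pop 6, enqueue [4], visited so far: [17, 1, 28, 6]
  queue [24, 34, 4] -> pop 24, enqueue [19], visited so far: [17, 1, 28, 6, 24]
  queue [34, 4, 19] -> pop 34, enqueue [46], visited so far: [17, 1, 28, 6, 24, 34]
  queue [4, 19, 46] -> pop 4, enqueue [none], visited so far: [17, 1, 28, 6, 24, 34, 4]
  queue [19, 46] -> pop 19, enqueue [none], visited so far: [17, 1, 28, 6, 24, 34, 4, 19]
  queue [46] -> pop 46, enqueue [43], visited so far: [17, 1, 28, 6, 24, 34, 4, 19, 46]
  queue [43] -> pop 43, enqueue [none], visited so far: [17, 1, 28, 6, 24, 34, 4, 19, 46, 43]
Result: [17, 1, 28, 6, 24, 34, 4, 19, 46, 43]


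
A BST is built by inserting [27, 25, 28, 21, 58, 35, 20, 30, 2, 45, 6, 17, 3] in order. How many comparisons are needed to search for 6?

Search path for 6: 27 -> 25 -> 21 -> 20 -> 2 -> 6
Found: True
Comparisons: 6


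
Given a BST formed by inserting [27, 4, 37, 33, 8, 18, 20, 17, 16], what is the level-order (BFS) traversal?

Tree insertion order: [27, 4, 37, 33, 8, 18, 20, 17, 16]
Tree (level-order array): [27, 4, 37, None, 8, 33, None, None, 18, None, None, 17, 20, 16]
BFS from the root, enqueuing left then right child of each popped node:
  queue [27] -> pop 27, enqueue [4, 37], visited so far: [27]
  queue [4, 37] -> pop 4, enqueue [8], visited so far: [27, 4]
  queue [37, 8] -> pop 37, enqueue [33], visited so far: [27, 4, 37]
  queue [8, 33] -> pop 8, enqueue [18], visited so far: [27, 4, 37, 8]
  queue [33, 18] -> pop 33, enqueue [none], visited so far: [27, 4, 37, 8, 33]
  queue [18] -> pop 18, enqueue [17, 20], visited so far: [27, 4, 37, 8, 33, 18]
  queue [17, 20] -> pop 17, enqueue [16], visited so far: [27, 4, 37, 8, 33, 18, 17]
  queue [20, 16] -> pop 20, enqueue [none], visited so far: [27, 4, 37, 8, 33, 18, 17, 20]
  queue [16] -> pop 16, enqueue [none], visited so far: [27, 4, 37, 8, 33, 18, 17, 20, 16]
Result: [27, 4, 37, 8, 33, 18, 17, 20, 16]


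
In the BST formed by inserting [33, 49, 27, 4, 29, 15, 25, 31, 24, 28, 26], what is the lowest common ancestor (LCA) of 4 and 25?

Tree insertion order: [33, 49, 27, 4, 29, 15, 25, 31, 24, 28, 26]
Tree (level-order array): [33, 27, 49, 4, 29, None, None, None, 15, 28, 31, None, 25, None, None, None, None, 24, 26]
In a BST, the LCA of p=4, q=25 is the first node v on the
root-to-leaf path with p <= v <= q (go left if both < v, right if both > v).
Walk from root:
  at 33: both 4 and 25 < 33, go left
  at 27: both 4 and 25 < 27, go left
  at 4: 4 <= 4 <= 25, this is the LCA
LCA = 4


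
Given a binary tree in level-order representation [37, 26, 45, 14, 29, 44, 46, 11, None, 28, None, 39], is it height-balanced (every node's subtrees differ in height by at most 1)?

Tree (level-order array): [37, 26, 45, 14, 29, 44, 46, 11, None, 28, None, 39]
Definition: a tree is height-balanced if, at every node, |h(left) - h(right)| <= 1 (empty subtree has height -1).
Bottom-up per-node check:
  node 11: h_left=-1, h_right=-1, diff=0 [OK], height=0
  node 14: h_left=0, h_right=-1, diff=1 [OK], height=1
  node 28: h_left=-1, h_right=-1, diff=0 [OK], height=0
  node 29: h_left=0, h_right=-1, diff=1 [OK], height=1
  node 26: h_left=1, h_right=1, diff=0 [OK], height=2
  node 39: h_left=-1, h_right=-1, diff=0 [OK], height=0
  node 44: h_left=0, h_right=-1, diff=1 [OK], height=1
  node 46: h_left=-1, h_right=-1, diff=0 [OK], height=0
  node 45: h_left=1, h_right=0, diff=1 [OK], height=2
  node 37: h_left=2, h_right=2, diff=0 [OK], height=3
All nodes satisfy the balance condition.
Result: Balanced


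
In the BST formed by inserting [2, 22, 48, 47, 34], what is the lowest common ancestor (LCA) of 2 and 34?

Tree insertion order: [2, 22, 48, 47, 34]
Tree (level-order array): [2, None, 22, None, 48, 47, None, 34]
In a BST, the LCA of p=2, q=34 is the first node v on the
root-to-leaf path with p <= v <= q (go left if both < v, right if both > v).
Walk from root:
  at 2: 2 <= 2 <= 34, this is the LCA
LCA = 2


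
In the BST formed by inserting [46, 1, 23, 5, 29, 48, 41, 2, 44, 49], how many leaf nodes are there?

Tree built from: [46, 1, 23, 5, 29, 48, 41, 2, 44, 49]
Tree (level-order array): [46, 1, 48, None, 23, None, 49, 5, 29, None, None, 2, None, None, 41, None, None, None, 44]
Rule: A leaf has 0 children.
Per-node child counts:
  node 46: 2 child(ren)
  node 1: 1 child(ren)
  node 23: 2 child(ren)
  node 5: 1 child(ren)
  node 2: 0 child(ren)
  node 29: 1 child(ren)
  node 41: 1 child(ren)
  node 44: 0 child(ren)
  node 48: 1 child(ren)
  node 49: 0 child(ren)
Matching nodes: [2, 44, 49]
Count of leaf nodes: 3


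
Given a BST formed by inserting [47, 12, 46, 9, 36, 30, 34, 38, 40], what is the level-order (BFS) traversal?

Tree insertion order: [47, 12, 46, 9, 36, 30, 34, 38, 40]
Tree (level-order array): [47, 12, None, 9, 46, None, None, 36, None, 30, 38, None, 34, None, 40]
BFS from the root, enqueuing left then right child of each popped node:
  queue [47] -> pop 47, enqueue [12], visited so far: [47]
  queue [12] -> pop 12, enqueue [9, 46], visited so far: [47, 12]
  queue [9, 46] -> pop 9, enqueue [none], visited so far: [47, 12, 9]
  queue [46] -> pop 46, enqueue [36], visited so far: [47, 12, 9, 46]
  queue [36] -> pop 36, enqueue [30, 38], visited so far: [47, 12, 9, 46, 36]
  queue [30, 38] -> pop 30, enqueue [34], visited so far: [47, 12, 9, 46, 36, 30]
  queue [38, 34] -> pop 38, enqueue [40], visited so far: [47, 12, 9, 46, 36, 30, 38]
  queue [34, 40] -> pop 34, enqueue [none], visited so far: [47, 12, 9, 46, 36, 30, 38, 34]
  queue [40] -> pop 40, enqueue [none], visited so far: [47, 12, 9, 46, 36, 30, 38, 34, 40]
Result: [47, 12, 9, 46, 36, 30, 38, 34, 40]


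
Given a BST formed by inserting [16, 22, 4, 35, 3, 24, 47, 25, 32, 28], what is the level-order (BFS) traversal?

Tree insertion order: [16, 22, 4, 35, 3, 24, 47, 25, 32, 28]
Tree (level-order array): [16, 4, 22, 3, None, None, 35, None, None, 24, 47, None, 25, None, None, None, 32, 28]
BFS from the root, enqueuing left then right child of each popped node:
  queue [16] -> pop 16, enqueue [4, 22], visited so far: [16]
  queue [4, 22] -> pop 4, enqueue [3], visited so far: [16, 4]
  queue [22, 3] -> pop 22, enqueue [35], visited so far: [16, 4, 22]
  queue [3, 35] -> pop 3, enqueue [none], visited so far: [16, 4, 22, 3]
  queue [35] -> pop 35, enqueue [24, 47], visited so far: [16, 4, 22, 3, 35]
  queue [24, 47] -> pop 24, enqueue [25], visited so far: [16, 4, 22, 3, 35, 24]
  queue [47, 25] -> pop 47, enqueue [none], visited so far: [16, 4, 22, 3, 35, 24, 47]
  queue [25] -> pop 25, enqueue [32], visited so far: [16, 4, 22, 3, 35, 24, 47, 25]
  queue [32] -> pop 32, enqueue [28], visited so far: [16, 4, 22, 3, 35, 24, 47, 25, 32]
  queue [28] -> pop 28, enqueue [none], visited so far: [16, 4, 22, 3, 35, 24, 47, 25, 32, 28]
Result: [16, 4, 22, 3, 35, 24, 47, 25, 32, 28]


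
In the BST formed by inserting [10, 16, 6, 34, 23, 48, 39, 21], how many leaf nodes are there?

Tree built from: [10, 16, 6, 34, 23, 48, 39, 21]
Tree (level-order array): [10, 6, 16, None, None, None, 34, 23, 48, 21, None, 39]
Rule: A leaf has 0 children.
Per-node child counts:
  node 10: 2 child(ren)
  node 6: 0 child(ren)
  node 16: 1 child(ren)
  node 34: 2 child(ren)
  node 23: 1 child(ren)
  node 21: 0 child(ren)
  node 48: 1 child(ren)
  node 39: 0 child(ren)
Matching nodes: [6, 21, 39]
Count of leaf nodes: 3


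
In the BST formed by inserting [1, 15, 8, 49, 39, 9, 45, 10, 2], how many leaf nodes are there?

Tree built from: [1, 15, 8, 49, 39, 9, 45, 10, 2]
Tree (level-order array): [1, None, 15, 8, 49, 2, 9, 39, None, None, None, None, 10, None, 45]
Rule: A leaf has 0 children.
Per-node child counts:
  node 1: 1 child(ren)
  node 15: 2 child(ren)
  node 8: 2 child(ren)
  node 2: 0 child(ren)
  node 9: 1 child(ren)
  node 10: 0 child(ren)
  node 49: 1 child(ren)
  node 39: 1 child(ren)
  node 45: 0 child(ren)
Matching nodes: [2, 10, 45]
Count of leaf nodes: 3


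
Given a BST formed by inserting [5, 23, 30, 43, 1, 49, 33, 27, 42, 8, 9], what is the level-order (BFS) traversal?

Tree insertion order: [5, 23, 30, 43, 1, 49, 33, 27, 42, 8, 9]
Tree (level-order array): [5, 1, 23, None, None, 8, 30, None, 9, 27, 43, None, None, None, None, 33, 49, None, 42]
BFS from the root, enqueuing left then right child of each popped node:
  queue [5] -> pop 5, enqueue [1, 23], visited so far: [5]
  queue [1, 23] -> pop 1, enqueue [none], visited so far: [5, 1]
  queue [23] -> pop 23, enqueue [8, 30], visited so far: [5, 1, 23]
  queue [8, 30] -> pop 8, enqueue [9], visited so far: [5, 1, 23, 8]
  queue [30, 9] -> pop 30, enqueue [27, 43], visited so far: [5, 1, 23, 8, 30]
  queue [9, 27, 43] -> pop 9, enqueue [none], visited so far: [5, 1, 23, 8, 30, 9]
  queue [27, 43] -> pop 27, enqueue [none], visited so far: [5, 1, 23, 8, 30, 9, 27]
  queue [43] -> pop 43, enqueue [33, 49], visited so far: [5, 1, 23, 8, 30, 9, 27, 43]
  queue [33, 49] -> pop 33, enqueue [42], visited so far: [5, 1, 23, 8, 30, 9, 27, 43, 33]
  queue [49, 42] -> pop 49, enqueue [none], visited so far: [5, 1, 23, 8, 30, 9, 27, 43, 33, 49]
  queue [42] -> pop 42, enqueue [none], visited so far: [5, 1, 23, 8, 30, 9, 27, 43, 33, 49, 42]
Result: [5, 1, 23, 8, 30, 9, 27, 43, 33, 49, 42]


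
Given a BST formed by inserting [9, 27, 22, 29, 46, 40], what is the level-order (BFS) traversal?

Tree insertion order: [9, 27, 22, 29, 46, 40]
Tree (level-order array): [9, None, 27, 22, 29, None, None, None, 46, 40]
BFS from the root, enqueuing left then right child of each popped node:
  queue [9] -> pop 9, enqueue [27], visited so far: [9]
  queue [27] -> pop 27, enqueue [22, 29], visited so far: [9, 27]
  queue [22, 29] -> pop 22, enqueue [none], visited so far: [9, 27, 22]
  queue [29] -> pop 29, enqueue [46], visited so far: [9, 27, 22, 29]
  queue [46] -> pop 46, enqueue [40], visited so far: [9, 27, 22, 29, 46]
  queue [40] -> pop 40, enqueue [none], visited so far: [9, 27, 22, 29, 46, 40]
Result: [9, 27, 22, 29, 46, 40]


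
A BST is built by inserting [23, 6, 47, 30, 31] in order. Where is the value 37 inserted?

Starting tree (level order): [23, 6, 47, None, None, 30, None, None, 31]
Insertion path: 23 -> 47 -> 30 -> 31
Result: insert 37 as right child of 31
Final tree (level order): [23, 6, 47, None, None, 30, None, None, 31, None, 37]


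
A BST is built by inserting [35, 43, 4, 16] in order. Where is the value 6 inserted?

Starting tree (level order): [35, 4, 43, None, 16]
Insertion path: 35 -> 4 -> 16
Result: insert 6 as left child of 16
Final tree (level order): [35, 4, 43, None, 16, None, None, 6]


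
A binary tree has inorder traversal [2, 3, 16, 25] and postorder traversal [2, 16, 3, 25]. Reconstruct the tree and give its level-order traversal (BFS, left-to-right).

Inorder:   [2, 3, 16, 25]
Postorder: [2, 16, 3, 25]
Algorithm: postorder visits root last, so walk postorder right-to-left;
each value is the root of the current inorder slice — split it at that
value, recurse on the right subtree first, then the left.
Recursive splits:
  root=25; inorder splits into left=[2, 3, 16], right=[]
  root=3; inorder splits into left=[2], right=[16]
  root=16; inorder splits into left=[], right=[]
  root=2; inorder splits into left=[], right=[]
Reconstructed level-order: [25, 3, 2, 16]


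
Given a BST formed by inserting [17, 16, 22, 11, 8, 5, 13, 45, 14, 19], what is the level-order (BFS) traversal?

Tree insertion order: [17, 16, 22, 11, 8, 5, 13, 45, 14, 19]
Tree (level-order array): [17, 16, 22, 11, None, 19, 45, 8, 13, None, None, None, None, 5, None, None, 14]
BFS from the root, enqueuing left then right child of each popped node:
  queue [17] -> pop 17, enqueue [16, 22], visited so far: [17]
  queue [16, 22] -> pop 16, enqueue [11], visited so far: [17, 16]
  queue [22, 11] -> pop 22, enqueue [19, 45], visited so far: [17, 16, 22]
  queue [11, 19, 45] -> pop 11, enqueue [8, 13], visited so far: [17, 16, 22, 11]
  queue [19, 45, 8, 13] -> pop 19, enqueue [none], visited so far: [17, 16, 22, 11, 19]
  queue [45, 8, 13] -> pop 45, enqueue [none], visited so far: [17, 16, 22, 11, 19, 45]
  queue [8, 13] -> pop 8, enqueue [5], visited so far: [17, 16, 22, 11, 19, 45, 8]
  queue [13, 5] -> pop 13, enqueue [14], visited so far: [17, 16, 22, 11, 19, 45, 8, 13]
  queue [5, 14] -> pop 5, enqueue [none], visited so far: [17, 16, 22, 11, 19, 45, 8, 13, 5]
  queue [14] -> pop 14, enqueue [none], visited so far: [17, 16, 22, 11, 19, 45, 8, 13, 5, 14]
Result: [17, 16, 22, 11, 19, 45, 8, 13, 5, 14]


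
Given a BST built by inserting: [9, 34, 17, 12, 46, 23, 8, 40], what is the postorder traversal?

Tree insertion order: [9, 34, 17, 12, 46, 23, 8, 40]
Tree (level-order array): [9, 8, 34, None, None, 17, 46, 12, 23, 40]
Postorder traversal: [8, 12, 23, 17, 40, 46, 34, 9]


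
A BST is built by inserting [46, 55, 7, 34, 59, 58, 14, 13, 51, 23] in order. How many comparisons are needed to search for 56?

Search path for 56: 46 -> 55 -> 59 -> 58
Found: False
Comparisons: 4


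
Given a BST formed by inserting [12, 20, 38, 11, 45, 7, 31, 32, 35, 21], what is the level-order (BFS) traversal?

Tree insertion order: [12, 20, 38, 11, 45, 7, 31, 32, 35, 21]
Tree (level-order array): [12, 11, 20, 7, None, None, 38, None, None, 31, 45, 21, 32, None, None, None, None, None, 35]
BFS from the root, enqueuing left then right child of each popped node:
  queue [12] -> pop 12, enqueue [11, 20], visited so far: [12]
  queue [11, 20] -> pop 11, enqueue [7], visited so far: [12, 11]
  queue [20, 7] -> pop 20, enqueue [38], visited so far: [12, 11, 20]
  queue [7, 38] -> pop 7, enqueue [none], visited so far: [12, 11, 20, 7]
  queue [38] -> pop 38, enqueue [31, 45], visited so far: [12, 11, 20, 7, 38]
  queue [31, 45] -> pop 31, enqueue [21, 32], visited so far: [12, 11, 20, 7, 38, 31]
  queue [45, 21, 32] -> pop 45, enqueue [none], visited so far: [12, 11, 20, 7, 38, 31, 45]
  queue [21, 32] -> pop 21, enqueue [none], visited so far: [12, 11, 20, 7, 38, 31, 45, 21]
  queue [32] -> pop 32, enqueue [35], visited so far: [12, 11, 20, 7, 38, 31, 45, 21, 32]
  queue [35] -> pop 35, enqueue [none], visited so far: [12, 11, 20, 7, 38, 31, 45, 21, 32, 35]
Result: [12, 11, 20, 7, 38, 31, 45, 21, 32, 35]


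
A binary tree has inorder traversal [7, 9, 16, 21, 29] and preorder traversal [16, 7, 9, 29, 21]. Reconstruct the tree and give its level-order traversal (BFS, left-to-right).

Inorder:  [7, 9, 16, 21, 29]
Preorder: [16, 7, 9, 29, 21]
Algorithm: preorder visits root first, so consume preorder in order;
for each root, split the current inorder slice at that value into
left-subtree inorder and right-subtree inorder, then recurse.
Recursive splits:
  root=16; inorder splits into left=[7, 9], right=[21, 29]
  root=7; inorder splits into left=[], right=[9]
  root=9; inorder splits into left=[], right=[]
  root=29; inorder splits into left=[21], right=[]
  root=21; inorder splits into left=[], right=[]
Reconstructed level-order: [16, 7, 29, 9, 21]


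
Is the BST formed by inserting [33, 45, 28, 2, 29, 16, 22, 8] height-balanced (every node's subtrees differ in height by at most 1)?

Tree (level-order array): [33, 28, 45, 2, 29, None, None, None, 16, None, None, 8, 22]
Definition: a tree is height-balanced if, at every node, |h(left) - h(right)| <= 1 (empty subtree has height -1).
Bottom-up per-node check:
  node 8: h_left=-1, h_right=-1, diff=0 [OK], height=0
  node 22: h_left=-1, h_right=-1, diff=0 [OK], height=0
  node 16: h_left=0, h_right=0, diff=0 [OK], height=1
  node 2: h_left=-1, h_right=1, diff=2 [FAIL (|-1-1|=2 > 1)], height=2
  node 29: h_left=-1, h_right=-1, diff=0 [OK], height=0
  node 28: h_left=2, h_right=0, diff=2 [FAIL (|2-0|=2 > 1)], height=3
  node 45: h_left=-1, h_right=-1, diff=0 [OK], height=0
  node 33: h_left=3, h_right=0, diff=3 [FAIL (|3-0|=3 > 1)], height=4
Node 2 violates the condition: |-1 - 1| = 2 > 1.
Result: Not balanced


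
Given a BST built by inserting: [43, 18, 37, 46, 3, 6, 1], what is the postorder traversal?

Tree insertion order: [43, 18, 37, 46, 3, 6, 1]
Tree (level-order array): [43, 18, 46, 3, 37, None, None, 1, 6]
Postorder traversal: [1, 6, 3, 37, 18, 46, 43]


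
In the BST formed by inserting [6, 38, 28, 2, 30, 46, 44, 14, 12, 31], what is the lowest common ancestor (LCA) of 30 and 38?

Tree insertion order: [6, 38, 28, 2, 30, 46, 44, 14, 12, 31]
Tree (level-order array): [6, 2, 38, None, None, 28, 46, 14, 30, 44, None, 12, None, None, 31]
In a BST, the LCA of p=30, q=38 is the first node v on the
root-to-leaf path with p <= v <= q (go left if both < v, right if both > v).
Walk from root:
  at 6: both 30 and 38 > 6, go right
  at 38: 30 <= 38 <= 38, this is the LCA
LCA = 38


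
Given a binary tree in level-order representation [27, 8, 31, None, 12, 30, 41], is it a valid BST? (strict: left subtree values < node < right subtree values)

Level-order array: [27, 8, 31, None, 12, 30, 41]
Validate using subtree bounds (lo, hi): at each node, require lo < value < hi,
then recurse left with hi=value and right with lo=value.
Preorder trace (stopping at first violation):
  at node 27 with bounds (-inf, +inf): OK
  at node 8 with bounds (-inf, 27): OK
  at node 12 with bounds (8, 27): OK
  at node 31 with bounds (27, +inf): OK
  at node 30 with bounds (27, 31): OK
  at node 41 with bounds (31, +inf): OK
No violation found at any node.
Result: Valid BST


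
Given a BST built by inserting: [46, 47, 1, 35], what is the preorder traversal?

Tree insertion order: [46, 47, 1, 35]
Tree (level-order array): [46, 1, 47, None, 35]
Preorder traversal: [46, 1, 35, 47]


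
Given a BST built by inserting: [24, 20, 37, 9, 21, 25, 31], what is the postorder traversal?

Tree insertion order: [24, 20, 37, 9, 21, 25, 31]
Tree (level-order array): [24, 20, 37, 9, 21, 25, None, None, None, None, None, None, 31]
Postorder traversal: [9, 21, 20, 31, 25, 37, 24]


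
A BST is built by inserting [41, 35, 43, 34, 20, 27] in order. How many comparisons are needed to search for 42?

Search path for 42: 41 -> 43
Found: False
Comparisons: 2


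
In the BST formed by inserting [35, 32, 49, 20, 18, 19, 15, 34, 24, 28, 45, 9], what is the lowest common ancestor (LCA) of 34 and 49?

Tree insertion order: [35, 32, 49, 20, 18, 19, 15, 34, 24, 28, 45, 9]
Tree (level-order array): [35, 32, 49, 20, 34, 45, None, 18, 24, None, None, None, None, 15, 19, None, 28, 9]
In a BST, the LCA of p=34, q=49 is the first node v on the
root-to-leaf path with p <= v <= q (go left if both < v, right if both > v).
Walk from root:
  at 35: 34 <= 35 <= 49, this is the LCA
LCA = 35


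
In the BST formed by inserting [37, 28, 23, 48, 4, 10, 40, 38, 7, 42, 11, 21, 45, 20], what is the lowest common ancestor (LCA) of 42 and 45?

Tree insertion order: [37, 28, 23, 48, 4, 10, 40, 38, 7, 42, 11, 21, 45, 20]
Tree (level-order array): [37, 28, 48, 23, None, 40, None, 4, None, 38, 42, None, 10, None, None, None, 45, 7, 11, None, None, None, None, None, 21, 20]
In a BST, the LCA of p=42, q=45 is the first node v on the
root-to-leaf path with p <= v <= q (go left if both < v, right if both > v).
Walk from root:
  at 37: both 42 and 45 > 37, go right
  at 48: both 42 and 45 < 48, go left
  at 40: both 42 and 45 > 40, go right
  at 42: 42 <= 42 <= 45, this is the LCA
LCA = 42


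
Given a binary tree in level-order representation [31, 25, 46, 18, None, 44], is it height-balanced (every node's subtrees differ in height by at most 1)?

Tree (level-order array): [31, 25, 46, 18, None, 44]
Definition: a tree is height-balanced if, at every node, |h(left) - h(right)| <= 1 (empty subtree has height -1).
Bottom-up per-node check:
  node 18: h_left=-1, h_right=-1, diff=0 [OK], height=0
  node 25: h_left=0, h_right=-1, diff=1 [OK], height=1
  node 44: h_left=-1, h_right=-1, diff=0 [OK], height=0
  node 46: h_left=0, h_right=-1, diff=1 [OK], height=1
  node 31: h_left=1, h_right=1, diff=0 [OK], height=2
All nodes satisfy the balance condition.
Result: Balanced


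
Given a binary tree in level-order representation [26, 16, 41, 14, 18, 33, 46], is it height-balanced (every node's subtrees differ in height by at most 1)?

Tree (level-order array): [26, 16, 41, 14, 18, 33, 46]
Definition: a tree is height-balanced if, at every node, |h(left) - h(right)| <= 1 (empty subtree has height -1).
Bottom-up per-node check:
  node 14: h_left=-1, h_right=-1, diff=0 [OK], height=0
  node 18: h_left=-1, h_right=-1, diff=0 [OK], height=0
  node 16: h_left=0, h_right=0, diff=0 [OK], height=1
  node 33: h_left=-1, h_right=-1, diff=0 [OK], height=0
  node 46: h_left=-1, h_right=-1, diff=0 [OK], height=0
  node 41: h_left=0, h_right=0, diff=0 [OK], height=1
  node 26: h_left=1, h_right=1, diff=0 [OK], height=2
All nodes satisfy the balance condition.
Result: Balanced


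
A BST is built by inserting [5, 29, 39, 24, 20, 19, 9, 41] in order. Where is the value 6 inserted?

Starting tree (level order): [5, None, 29, 24, 39, 20, None, None, 41, 19, None, None, None, 9]
Insertion path: 5 -> 29 -> 24 -> 20 -> 19 -> 9
Result: insert 6 as left child of 9
Final tree (level order): [5, None, 29, 24, 39, 20, None, None, 41, 19, None, None, None, 9, None, 6]


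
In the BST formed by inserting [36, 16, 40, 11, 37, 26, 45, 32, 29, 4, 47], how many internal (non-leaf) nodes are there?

Tree built from: [36, 16, 40, 11, 37, 26, 45, 32, 29, 4, 47]
Tree (level-order array): [36, 16, 40, 11, 26, 37, 45, 4, None, None, 32, None, None, None, 47, None, None, 29]
Rule: An internal node has at least one child.
Per-node child counts:
  node 36: 2 child(ren)
  node 16: 2 child(ren)
  node 11: 1 child(ren)
  node 4: 0 child(ren)
  node 26: 1 child(ren)
  node 32: 1 child(ren)
  node 29: 0 child(ren)
  node 40: 2 child(ren)
  node 37: 0 child(ren)
  node 45: 1 child(ren)
  node 47: 0 child(ren)
Matching nodes: [36, 16, 11, 26, 32, 40, 45]
Count of internal (non-leaf) nodes: 7


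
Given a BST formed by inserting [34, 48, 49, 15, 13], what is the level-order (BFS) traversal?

Tree insertion order: [34, 48, 49, 15, 13]
Tree (level-order array): [34, 15, 48, 13, None, None, 49]
BFS from the root, enqueuing left then right child of each popped node:
  queue [34] -> pop 34, enqueue [15, 48], visited so far: [34]
  queue [15, 48] -> pop 15, enqueue [13], visited so far: [34, 15]
  queue [48, 13] -> pop 48, enqueue [49], visited so far: [34, 15, 48]
  queue [13, 49] -> pop 13, enqueue [none], visited so far: [34, 15, 48, 13]
  queue [49] -> pop 49, enqueue [none], visited so far: [34, 15, 48, 13, 49]
Result: [34, 15, 48, 13, 49]


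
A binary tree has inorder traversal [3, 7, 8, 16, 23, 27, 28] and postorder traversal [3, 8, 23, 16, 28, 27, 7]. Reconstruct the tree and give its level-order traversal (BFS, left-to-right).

Inorder:   [3, 7, 8, 16, 23, 27, 28]
Postorder: [3, 8, 23, 16, 28, 27, 7]
Algorithm: postorder visits root last, so walk postorder right-to-left;
each value is the root of the current inorder slice — split it at that
value, recurse on the right subtree first, then the left.
Recursive splits:
  root=7; inorder splits into left=[3], right=[8, 16, 23, 27, 28]
  root=27; inorder splits into left=[8, 16, 23], right=[28]
  root=28; inorder splits into left=[], right=[]
  root=16; inorder splits into left=[8], right=[23]
  root=23; inorder splits into left=[], right=[]
  root=8; inorder splits into left=[], right=[]
  root=3; inorder splits into left=[], right=[]
Reconstructed level-order: [7, 3, 27, 16, 28, 8, 23]


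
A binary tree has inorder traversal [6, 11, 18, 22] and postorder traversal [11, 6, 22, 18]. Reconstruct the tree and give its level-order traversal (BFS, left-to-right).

Inorder:   [6, 11, 18, 22]
Postorder: [11, 6, 22, 18]
Algorithm: postorder visits root last, so walk postorder right-to-left;
each value is the root of the current inorder slice — split it at that
value, recurse on the right subtree first, then the left.
Recursive splits:
  root=18; inorder splits into left=[6, 11], right=[22]
  root=22; inorder splits into left=[], right=[]
  root=6; inorder splits into left=[], right=[11]
  root=11; inorder splits into left=[], right=[]
Reconstructed level-order: [18, 6, 22, 11]


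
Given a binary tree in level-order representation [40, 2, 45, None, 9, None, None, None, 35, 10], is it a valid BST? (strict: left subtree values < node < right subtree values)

Level-order array: [40, 2, 45, None, 9, None, None, None, 35, 10]
Validate using subtree bounds (lo, hi): at each node, require lo < value < hi,
then recurse left with hi=value and right with lo=value.
Preorder trace (stopping at first violation):
  at node 40 with bounds (-inf, +inf): OK
  at node 2 with bounds (-inf, 40): OK
  at node 9 with bounds (2, 40): OK
  at node 35 with bounds (9, 40): OK
  at node 10 with bounds (9, 35): OK
  at node 45 with bounds (40, +inf): OK
No violation found at any node.
Result: Valid BST


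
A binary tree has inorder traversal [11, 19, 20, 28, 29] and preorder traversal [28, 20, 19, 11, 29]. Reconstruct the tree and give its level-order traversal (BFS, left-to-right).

Inorder:  [11, 19, 20, 28, 29]
Preorder: [28, 20, 19, 11, 29]
Algorithm: preorder visits root first, so consume preorder in order;
for each root, split the current inorder slice at that value into
left-subtree inorder and right-subtree inorder, then recurse.
Recursive splits:
  root=28; inorder splits into left=[11, 19, 20], right=[29]
  root=20; inorder splits into left=[11, 19], right=[]
  root=19; inorder splits into left=[11], right=[]
  root=11; inorder splits into left=[], right=[]
  root=29; inorder splits into left=[], right=[]
Reconstructed level-order: [28, 20, 29, 19, 11]


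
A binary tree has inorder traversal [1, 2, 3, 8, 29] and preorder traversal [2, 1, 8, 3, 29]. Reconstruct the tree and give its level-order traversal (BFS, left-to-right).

Inorder:  [1, 2, 3, 8, 29]
Preorder: [2, 1, 8, 3, 29]
Algorithm: preorder visits root first, so consume preorder in order;
for each root, split the current inorder slice at that value into
left-subtree inorder and right-subtree inorder, then recurse.
Recursive splits:
  root=2; inorder splits into left=[1], right=[3, 8, 29]
  root=1; inorder splits into left=[], right=[]
  root=8; inorder splits into left=[3], right=[29]
  root=3; inorder splits into left=[], right=[]
  root=29; inorder splits into left=[], right=[]
Reconstructed level-order: [2, 1, 8, 3, 29]


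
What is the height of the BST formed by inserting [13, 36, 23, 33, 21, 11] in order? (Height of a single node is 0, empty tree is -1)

Insertion order: [13, 36, 23, 33, 21, 11]
Tree (level-order array): [13, 11, 36, None, None, 23, None, 21, 33]
Compute height bottom-up (empty subtree = -1):
  height(11) = 1 + max(-1, -1) = 0
  height(21) = 1 + max(-1, -1) = 0
  height(33) = 1 + max(-1, -1) = 0
  height(23) = 1 + max(0, 0) = 1
  height(36) = 1 + max(1, -1) = 2
  height(13) = 1 + max(0, 2) = 3
Height = 3


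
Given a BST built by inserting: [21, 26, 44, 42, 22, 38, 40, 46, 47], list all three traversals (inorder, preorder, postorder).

Tree insertion order: [21, 26, 44, 42, 22, 38, 40, 46, 47]
Tree (level-order array): [21, None, 26, 22, 44, None, None, 42, 46, 38, None, None, 47, None, 40]
Inorder (L, root, R): [21, 22, 26, 38, 40, 42, 44, 46, 47]
Preorder (root, L, R): [21, 26, 22, 44, 42, 38, 40, 46, 47]
Postorder (L, R, root): [22, 40, 38, 42, 47, 46, 44, 26, 21]


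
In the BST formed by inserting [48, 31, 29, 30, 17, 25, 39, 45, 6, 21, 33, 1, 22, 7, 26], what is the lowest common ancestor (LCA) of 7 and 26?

Tree insertion order: [48, 31, 29, 30, 17, 25, 39, 45, 6, 21, 33, 1, 22, 7, 26]
Tree (level-order array): [48, 31, None, 29, 39, 17, 30, 33, 45, 6, 25, None, None, None, None, None, None, 1, 7, 21, 26, None, None, None, None, None, 22]
In a BST, the LCA of p=7, q=26 is the first node v on the
root-to-leaf path with p <= v <= q (go left if both < v, right if both > v).
Walk from root:
  at 48: both 7 and 26 < 48, go left
  at 31: both 7 and 26 < 31, go left
  at 29: both 7 and 26 < 29, go left
  at 17: 7 <= 17 <= 26, this is the LCA
LCA = 17


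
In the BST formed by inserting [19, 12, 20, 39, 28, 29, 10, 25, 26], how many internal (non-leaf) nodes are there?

Tree built from: [19, 12, 20, 39, 28, 29, 10, 25, 26]
Tree (level-order array): [19, 12, 20, 10, None, None, 39, None, None, 28, None, 25, 29, None, 26]
Rule: An internal node has at least one child.
Per-node child counts:
  node 19: 2 child(ren)
  node 12: 1 child(ren)
  node 10: 0 child(ren)
  node 20: 1 child(ren)
  node 39: 1 child(ren)
  node 28: 2 child(ren)
  node 25: 1 child(ren)
  node 26: 0 child(ren)
  node 29: 0 child(ren)
Matching nodes: [19, 12, 20, 39, 28, 25]
Count of internal (non-leaf) nodes: 6


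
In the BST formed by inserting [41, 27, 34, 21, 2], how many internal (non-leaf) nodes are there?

Tree built from: [41, 27, 34, 21, 2]
Tree (level-order array): [41, 27, None, 21, 34, 2]
Rule: An internal node has at least one child.
Per-node child counts:
  node 41: 1 child(ren)
  node 27: 2 child(ren)
  node 21: 1 child(ren)
  node 2: 0 child(ren)
  node 34: 0 child(ren)
Matching nodes: [41, 27, 21]
Count of internal (non-leaf) nodes: 3


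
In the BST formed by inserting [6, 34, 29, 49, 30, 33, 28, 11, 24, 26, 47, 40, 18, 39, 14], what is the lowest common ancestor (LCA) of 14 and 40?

Tree insertion order: [6, 34, 29, 49, 30, 33, 28, 11, 24, 26, 47, 40, 18, 39, 14]
Tree (level-order array): [6, None, 34, 29, 49, 28, 30, 47, None, 11, None, None, 33, 40, None, None, 24, None, None, 39, None, 18, 26, None, None, 14]
In a BST, the LCA of p=14, q=40 is the first node v on the
root-to-leaf path with p <= v <= q (go left if both < v, right if both > v).
Walk from root:
  at 6: both 14 and 40 > 6, go right
  at 34: 14 <= 34 <= 40, this is the LCA
LCA = 34


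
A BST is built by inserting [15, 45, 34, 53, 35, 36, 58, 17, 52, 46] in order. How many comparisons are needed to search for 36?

Search path for 36: 15 -> 45 -> 34 -> 35 -> 36
Found: True
Comparisons: 5


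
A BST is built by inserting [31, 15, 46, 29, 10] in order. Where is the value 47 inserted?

Starting tree (level order): [31, 15, 46, 10, 29]
Insertion path: 31 -> 46
Result: insert 47 as right child of 46
Final tree (level order): [31, 15, 46, 10, 29, None, 47]


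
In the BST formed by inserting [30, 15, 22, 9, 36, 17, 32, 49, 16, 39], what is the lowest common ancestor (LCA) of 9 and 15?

Tree insertion order: [30, 15, 22, 9, 36, 17, 32, 49, 16, 39]
Tree (level-order array): [30, 15, 36, 9, 22, 32, 49, None, None, 17, None, None, None, 39, None, 16]
In a BST, the LCA of p=9, q=15 is the first node v on the
root-to-leaf path with p <= v <= q (go left if both < v, right if both > v).
Walk from root:
  at 30: both 9 and 15 < 30, go left
  at 15: 9 <= 15 <= 15, this is the LCA
LCA = 15


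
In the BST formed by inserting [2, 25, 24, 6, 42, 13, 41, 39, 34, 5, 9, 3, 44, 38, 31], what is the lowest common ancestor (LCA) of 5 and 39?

Tree insertion order: [2, 25, 24, 6, 42, 13, 41, 39, 34, 5, 9, 3, 44, 38, 31]
Tree (level-order array): [2, None, 25, 24, 42, 6, None, 41, 44, 5, 13, 39, None, None, None, 3, None, 9, None, 34, None, None, None, None, None, 31, 38]
In a BST, the LCA of p=5, q=39 is the first node v on the
root-to-leaf path with p <= v <= q (go left if both < v, right if both > v).
Walk from root:
  at 2: both 5 and 39 > 2, go right
  at 25: 5 <= 25 <= 39, this is the LCA
LCA = 25


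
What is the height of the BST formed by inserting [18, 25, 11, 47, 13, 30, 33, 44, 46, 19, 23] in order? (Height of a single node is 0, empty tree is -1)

Insertion order: [18, 25, 11, 47, 13, 30, 33, 44, 46, 19, 23]
Tree (level-order array): [18, 11, 25, None, 13, 19, 47, None, None, None, 23, 30, None, None, None, None, 33, None, 44, None, 46]
Compute height bottom-up (empty subtree = -1):
  height(13) = 1 + max(-1, -1) = 0
  height(11) = 1 + max(-1, 0) = 1
  height(23) = 1 + max(-1, -1) = 0
  height(19) = 1 + max(-1, 0) = 1
  height(46) = 1 + max(-1, -1) = 0
  height(44) = 1 + max(-1, 0) = 1
  height(33) = 1 + max(-1, 1) = 2
  height(30) = 1 + max(-1, 2) = 3
  height(47) = 1 + max(3, -1) = 4
  height(25) = 1 + max(1, 4) = 5
  height(18) = 1 + max(1, 5) = 6
Height = 6


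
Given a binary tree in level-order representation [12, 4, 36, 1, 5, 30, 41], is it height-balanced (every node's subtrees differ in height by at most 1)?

Tree (level-order array): [12, 4, 36, 1, 5, 30, 41]
Definition: a tree is height-balanced if, at every node, |h(left) - h(right)| <= 1 (empty subtree has height -1).
Bottom-up per-node check:
  node 1: h_left=-1, h_right=-1, diff=0 [OK], height=0
  node 5: h_left=-1, h_right=-1, diff=0 [OK], height=0
  node 4: h_left=0, h_right=0, diff=0 [OK], height=1
  node 30: h_left=-1, h_right=-1, diff=0 [OK], height=0
  node 41: h_left=-1, h_right=-1, diff=0 [OK], height=0
  node 36: h_left=0, h_right=0, diff=0 [OK], height=1
  node 12: h_left=1, h_right=1, diff=0 [OK], height=2
All nodes satisfy the balance condition.
Result: Balanced


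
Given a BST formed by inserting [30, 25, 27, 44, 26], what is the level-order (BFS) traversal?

Tree insertion order: [30, 25, 27, 44, 26]
Tree (level-order array): [30, 25, 44, None, 27, None, None, 26]
BFS from the root, enqueuing left then right child of each popped node:
  queue [30] -> pop 30, enqueue [25, 44], visited so far: [30]
  queue [25, 44] -> pop 25, enqueue [27], visited so far: [30, 25]
  queue [44, 27] -> pop 44, enqueue [none], visited so far: [30, 25, 44]
  queue [27] -> pop 27, enqueue [26], visited so far: [30, 25, 44, 27]
  queue [26] -> pop 26, enqueue [none], visited so far: [30, 25, 44, 27, 26]
Result: [30, 25, 44, 27, 26]


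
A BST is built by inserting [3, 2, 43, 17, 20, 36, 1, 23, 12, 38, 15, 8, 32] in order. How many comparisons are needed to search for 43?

Search path for 43: 3 -> 43
Found: True
Comparisons: 2


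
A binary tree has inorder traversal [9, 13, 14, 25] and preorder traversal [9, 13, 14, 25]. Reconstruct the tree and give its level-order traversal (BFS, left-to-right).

Inorder:  [9, 13, 14, 25]
Preorder: [9, 13, 14, 25]
Algorithm: preorder visits root first, so consume preorder in order;
for each root, split the current inorder slice at that value into
left-subtree inorder and right-subtree inorder, then recurse.
Recursive splits:
  root=9; inorder splits into left=[], right=[13, 14, 25]
  root=13; inorder splits into left=[], right=[14, 25]
  root=14; inorder splits into left=[], right=[25]
  root=25; inorder splits into left=[], right=[]
Reconstructed level-order: [9, 13, 14, 25]


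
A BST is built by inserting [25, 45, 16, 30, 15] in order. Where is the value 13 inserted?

Starting tree (level order): [25, 16, 45, 15, None, 30]
Insertion path: 25 -> 16 -> 15
Result: insert 13 as left child of 15
Final tree (level order): [25, 16, 45, 15, None, 30, None, 13]


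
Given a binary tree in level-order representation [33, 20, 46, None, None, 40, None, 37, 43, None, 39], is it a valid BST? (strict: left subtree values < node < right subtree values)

Level-order array: [33, 20, 46, None, None, 40, None, 37, 43, None, 39]
Validate using subtree bounds (lo, hi): at each node, require lo < value < hi,
then recurse left with hi=value and right with lo=value.
Preorder trace (stopping at first violation):
  at node 33 with bounds (-inf, +inf): OK
  at node 20 with bounds (-inf, 33): OK
  at node 46 with bounds (33, +inf): OK
  at node 40 with bounds (33, 46): OK
  at node 37 with bounds (33, 40): OK
  at node 39 with bounds (37, 40): OK
  at node 43 with bounds (40, 46): OK
No violation found at any node.
Result: Valid BST


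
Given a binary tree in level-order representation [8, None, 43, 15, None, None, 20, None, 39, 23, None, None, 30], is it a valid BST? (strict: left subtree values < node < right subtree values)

Level-order array: [8, None, 43, 15, None, None, 20, None, 39, 23, None, None, 30]
Validate using subtree bounds (lo, hi): at each node, require lo < value < hi,
then recurse left with hi=value and right with lo=value.
Preorder trace (stopping at first violation):
  at node 8 with bounds (-inf, +inf): OK
  at node 43 with bounds (8, +inf): OK
  at node 15 with bounds (8, 43): OK
  at node 20 with bounds (15, 43): OK
  at node 39 with bounds (20, 43): OK
  at node 23 with bounds (20, 39): OK
  at node 30 with bounds (23, 39): OK
No violation found at any node.
Result: Valid BST
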